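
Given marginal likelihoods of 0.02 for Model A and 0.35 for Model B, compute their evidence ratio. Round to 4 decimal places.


Ratio = ML(A) / ML(B) = 0.02/0.35
= 0.0571

0.0571


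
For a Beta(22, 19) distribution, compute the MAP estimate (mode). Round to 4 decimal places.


MAP = mode = (a-1)/(a+b-2)
= (22-1)/(22+19-2)
= 21/39 = 0.5385

0.5385


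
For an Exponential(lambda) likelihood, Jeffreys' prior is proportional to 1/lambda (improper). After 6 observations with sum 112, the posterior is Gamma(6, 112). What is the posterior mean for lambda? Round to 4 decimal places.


Posterior = Gamma(n, sum_x) = Gamma(6, 112)
Posterior mean = shape/rate = 6/112
= 0.0536

0.0536


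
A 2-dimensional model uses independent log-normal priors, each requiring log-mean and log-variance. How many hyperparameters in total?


Per parameter: 2 (log-mean and log-variance).
Total = 2 * 2 = 4

4


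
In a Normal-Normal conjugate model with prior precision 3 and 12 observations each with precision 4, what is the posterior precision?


Posterior precision = prior precision + n * observation precision
= 3 + 12 * 4
= 3 + 48 = 51

51


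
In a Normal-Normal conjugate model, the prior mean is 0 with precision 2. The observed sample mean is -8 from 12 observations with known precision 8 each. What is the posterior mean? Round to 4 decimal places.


Posterior precision = tau0 + n*tau = 2 + 12*8 = 98
Posterior mean = (tau0*mu0 + n*tau*xbar) / posterior_precision
= (2*0 + 12*8*-8) / 98
= -768 / 98 = -7.8367

-7.8367


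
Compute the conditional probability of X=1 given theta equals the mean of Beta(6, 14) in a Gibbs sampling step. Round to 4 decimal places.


Mean of Beta(6, 14) = 0.3
P(X=1 | theta=0.3) = 0.3

0.3


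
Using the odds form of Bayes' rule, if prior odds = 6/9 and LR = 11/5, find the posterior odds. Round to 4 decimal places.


Bayes' rule in odds form: posterior odds = prior odds * LR
= (6 * 11) / (9 * 5)
= 66/45 = 1.4667

1.4667


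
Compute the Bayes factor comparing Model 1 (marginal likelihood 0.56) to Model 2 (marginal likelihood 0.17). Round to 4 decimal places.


BF12 = marginal likelihood of M1 / marginal likelihood of M2
= 0.56/0.17
= 3.2941

3.2941


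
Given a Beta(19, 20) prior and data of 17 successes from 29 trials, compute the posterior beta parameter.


Number of failures = 29 - 17 = 12
Posterior beta = 20 + 12 = 32

32


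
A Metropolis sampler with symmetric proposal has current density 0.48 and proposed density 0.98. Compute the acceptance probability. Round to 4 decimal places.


For symmetric proposals, acceptance = min(1, pi(x*)/pi(x))
= min(1, 0.98/0.48)
= min(1, 2.0417) = 1.0

1.0


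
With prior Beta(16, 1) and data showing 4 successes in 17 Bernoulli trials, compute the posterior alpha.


Conjugate update: alpha_posterior = alpha_prior + k
= 16 + 4 = 20

20


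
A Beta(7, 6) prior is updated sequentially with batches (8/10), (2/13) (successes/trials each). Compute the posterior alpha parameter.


Sequential conjugate updating is equivalent to a single batch update.
Total successes across all batches = 10
alpha_posterior = alpha_prior + total_successes = 7 + 10
= 17

17


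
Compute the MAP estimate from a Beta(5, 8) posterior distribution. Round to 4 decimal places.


MAP = mode of Beta distribution
= (alpha - 1)/(alpha + beta - 2)
= (5-1)/(5+8-2)
= 4/11 = 0.3636

0.3636


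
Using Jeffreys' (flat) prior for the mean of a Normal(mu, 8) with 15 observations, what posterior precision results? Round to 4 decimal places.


Flat prior means prior precision is 0.
Posterior precision = n / sigma^2 = 15/8 = 1.875

1.875


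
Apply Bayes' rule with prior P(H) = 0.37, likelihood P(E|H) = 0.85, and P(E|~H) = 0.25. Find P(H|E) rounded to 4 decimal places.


Step 1: Compute marginal P(E) = P(E|H)P(H) + P(E|~H)P(~H)
= 0.85*0.37 + 0.25*0.63 = 0.472
Step 2: P(H|E) = P(E|H)P(H)/P(E) = 0.3145/0.472
= 0.6663

0.6663


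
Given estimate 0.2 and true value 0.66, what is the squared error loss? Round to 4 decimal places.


Squared error = (estimate - true)^2
Difference = -0.46
Loss = -0.46^2 = 0.2116

0.2116


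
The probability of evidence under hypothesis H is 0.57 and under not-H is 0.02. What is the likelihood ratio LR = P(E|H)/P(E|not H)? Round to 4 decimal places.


LR = 0.57 / 0.02
= 28.5

28.5


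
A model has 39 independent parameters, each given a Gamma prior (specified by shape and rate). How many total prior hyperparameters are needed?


Each Gamma prior needs 2 hyperparameters (shape and rate).
Total = 2 * 39 = 78

78


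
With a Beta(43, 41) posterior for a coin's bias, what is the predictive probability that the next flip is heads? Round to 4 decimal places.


The predictive probability equals the posterior mean.
P(next = heads) = alpha / (alpha + beta)
= 43 / 84 = 0.5119

0.5119


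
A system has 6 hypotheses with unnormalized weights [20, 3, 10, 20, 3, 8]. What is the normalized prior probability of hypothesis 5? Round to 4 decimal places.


The normalized prior is the weight divided by the total.
Total weight = 64
P(H5) = 3 / 64 = 0.0469

0.0469


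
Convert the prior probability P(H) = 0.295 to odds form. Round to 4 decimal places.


P(not H) = 1 - 0.295 = 0.705
Odds = 0.295 / 0.705 = 0.4184

0.4184


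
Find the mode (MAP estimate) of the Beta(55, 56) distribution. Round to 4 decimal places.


For Beta(a,b) with a,b > 1:
Mode = (a-1)/(a+b-2) = (55-1)/(111-2)
= 54/109 = 0.4954

0.4954


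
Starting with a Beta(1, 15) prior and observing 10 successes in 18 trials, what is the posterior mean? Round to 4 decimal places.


Posterior parameters: alpha = 1 + 10 = 11
beta = 15 + 8 = 23
Posterior mean = alpha / (alpha + beta) = 11 / 34
= 0.3235

0.3235


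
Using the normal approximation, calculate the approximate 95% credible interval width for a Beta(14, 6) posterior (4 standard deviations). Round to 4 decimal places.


Var(Beta) = 14*6/(20^2 * 21) = 0.01
SD = 0.1
Width ~ 4*SD = 0.4

0.4


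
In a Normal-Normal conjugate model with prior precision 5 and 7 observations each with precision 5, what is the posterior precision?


Posterior precision = prior precision + n * observation precision
= 5 + 7 * 5
= 5 + 35 = 40

40


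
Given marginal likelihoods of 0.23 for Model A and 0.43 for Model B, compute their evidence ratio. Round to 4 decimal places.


Ratio = ML(A) / ML(B) = 0.23/0.43
= 0.5349

0.5349


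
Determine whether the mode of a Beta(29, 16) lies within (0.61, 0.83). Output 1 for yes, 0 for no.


First find the mode: (a-1)/(a+b-2) = 0.6512
Is 0.6512 in (0.61, 0.83)? 1

1


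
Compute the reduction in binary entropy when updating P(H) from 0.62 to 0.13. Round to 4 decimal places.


H_before = -p*log2(p) - (1-p)*log2(1-p) for p=0.62: 0.958
H_after for p=0.13: 0.5574
Reduction = 0.958 - 0.5574 = 0.4006

0.4006


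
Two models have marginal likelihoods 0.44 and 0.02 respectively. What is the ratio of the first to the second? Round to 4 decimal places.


Evidence ratio = 0.44 / 0.02
= 22.0

22.0


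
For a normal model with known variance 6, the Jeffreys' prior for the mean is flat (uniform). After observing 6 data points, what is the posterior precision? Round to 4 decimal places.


Jeffreys' prior for normal mean (known variance) is flat.
Prior precision = 0.
Posterior precision = prior_prec + n/sigma^2 = 0 + 6/6
= 1.0

1.0


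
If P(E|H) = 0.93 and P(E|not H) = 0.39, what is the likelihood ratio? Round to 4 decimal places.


Likelihood ratio = P(E|H) / P(E|not H)
= 0.93 / 0.39
= 2.3846

2.3846


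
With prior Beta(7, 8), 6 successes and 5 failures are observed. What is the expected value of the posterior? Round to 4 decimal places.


Posterior = Beta(13, 13)
E[theta] = alpha/(alpha+beta)
= 13/26 = 0.5

0.5


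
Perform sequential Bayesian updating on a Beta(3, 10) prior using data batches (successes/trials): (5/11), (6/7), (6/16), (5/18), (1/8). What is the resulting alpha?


Accumulate successes: 23
Posterior alpha = prior alpha + sum of successes
= 3 + 23 = 26

26


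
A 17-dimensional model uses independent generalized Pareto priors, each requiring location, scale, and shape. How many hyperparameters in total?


Per parameter: 3 (location, scale, and shape).
Total = 17 * 3 = 51

51


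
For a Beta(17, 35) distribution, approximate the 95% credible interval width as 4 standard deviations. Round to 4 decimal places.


Variance of Beta(a,b) = ab / ((a+b)^2 * (a+b+1))
= 17*35 / ((52)^2 * 53)
= 0.0042
SD = sqrt(0.0042) = 0.0644
Width = 4 * SD = 0.2577

0.2577


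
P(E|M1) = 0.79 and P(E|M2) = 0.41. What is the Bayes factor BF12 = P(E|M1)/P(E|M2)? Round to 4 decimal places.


Bayes factor BF12 = P(E|M1) / P(E|M2)
= 0.79 / 0.41
= 1.9268

1.9268


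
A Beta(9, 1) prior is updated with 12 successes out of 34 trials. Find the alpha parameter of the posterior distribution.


In the Beta-Binomial conjugate update:
alpha_post = alpha_prior + successes
= 9 + 12
= 21

21


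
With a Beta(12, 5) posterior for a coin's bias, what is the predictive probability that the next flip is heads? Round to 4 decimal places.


The predictive probability equals the posterior mean.
P(next = heads) = alpha / (alpha + beta)
= 12 / 17 = 0.7059

0.7059


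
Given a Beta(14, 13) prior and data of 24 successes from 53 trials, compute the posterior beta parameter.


Number of failures = 53 - 24 = 29
Posterior beta = 13 + 29 = 42

42


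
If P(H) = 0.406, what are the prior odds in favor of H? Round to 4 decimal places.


Prior odds = P(H) / (1 - P(H))
= 0.406 / 0.594
= 0.6835

0.6835


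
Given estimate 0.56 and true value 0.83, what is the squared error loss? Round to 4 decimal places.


Squared error = (estimate - true)^2
Difference = -0.27
Loss = -0.27^2 = 0.0729

0.0729


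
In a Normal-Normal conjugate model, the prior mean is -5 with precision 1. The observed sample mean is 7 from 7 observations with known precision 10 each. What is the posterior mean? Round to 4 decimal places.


Posterior precision = tau0 + n*tau = 1 + 7*10 = 71
Posterior mean = (tau0*mu0 + n*tau*xbar) / posterior_precision
= (1*-5 + 7*10*7) / 71
= 485 / 71 = 6.831

6.831


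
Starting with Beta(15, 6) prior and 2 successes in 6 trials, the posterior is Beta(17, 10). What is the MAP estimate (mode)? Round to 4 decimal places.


The mode of Beta(a, b) when a > 1 and b > 1 is (a-1)/(a+b-2)
= (17 - 1) / (17 + 10 - 2)
= 16 / 25
= 0.64

0.64


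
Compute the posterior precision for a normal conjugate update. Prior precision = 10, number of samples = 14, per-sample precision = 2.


tau_post = tau_0 + n * tau
= 10 + 14 * 2 = 38

38


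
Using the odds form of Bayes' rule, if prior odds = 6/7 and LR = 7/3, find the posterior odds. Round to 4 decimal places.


Bayes' rule in odds form: posterior odds = prior odds * LR
= (6 * 7) / (7 * 3)
= 42/21 = 2.0

2.0


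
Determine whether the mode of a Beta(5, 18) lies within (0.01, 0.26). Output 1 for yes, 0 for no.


First find the mode: (a-1)/(a+b-2) = 0.1905
Is 0.1905 in (0.01, 0.26)? 1

1


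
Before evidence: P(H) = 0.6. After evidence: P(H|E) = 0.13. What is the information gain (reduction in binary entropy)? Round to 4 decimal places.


Prior entropy = 0.971
Posterior entropy = 0.5574
Information gain = 0.971 - 0.5574 = 0.4135

0.4135


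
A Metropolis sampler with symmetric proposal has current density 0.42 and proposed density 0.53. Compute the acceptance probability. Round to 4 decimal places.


For symmetric proposals, acceptance = min(1, pi(x*)/pi(x))
= min(1, 0.53/0.42)
= min(1, 1.2619) = 1.0

1.0


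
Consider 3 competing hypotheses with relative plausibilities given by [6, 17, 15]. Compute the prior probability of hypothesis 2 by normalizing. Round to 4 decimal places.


Sum of weights = 6 + 17 + 15 = 38
Normalized prior for H2 = 17 / 38
= 0.4474

0.4474


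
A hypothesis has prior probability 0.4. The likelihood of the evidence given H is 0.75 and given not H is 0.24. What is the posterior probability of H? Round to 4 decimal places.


Using Bayes' theorem:
P(E) = 0.4 * 0.75 + 0.6 * 0.24
P(E) = 0.444
P(H|E) = (0.4 * 0.75) / 0.444 = 0.6757

0.6757


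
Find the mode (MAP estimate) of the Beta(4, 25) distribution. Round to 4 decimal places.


For Beta(a,b) with a,b > 1:
Mode = (a-1)/(a+b-2) = (4-1)/(29-2)
= 3/27 = 0.1111

0.1111


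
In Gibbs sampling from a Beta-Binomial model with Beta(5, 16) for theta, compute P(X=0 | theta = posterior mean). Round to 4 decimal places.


Posterior mean = alpha/(alpha+beta) = 5/21 = 0.2381
P(X=0|theta=mean) = 1 - theta = 0.7619

0.7619


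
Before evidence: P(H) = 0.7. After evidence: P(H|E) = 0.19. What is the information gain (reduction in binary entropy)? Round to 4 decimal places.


Prior entropy = 0.8813
Posterior entropy = 0.7015
Information gain = 0.8813 - 0.7015 = 0.1798

0.1798


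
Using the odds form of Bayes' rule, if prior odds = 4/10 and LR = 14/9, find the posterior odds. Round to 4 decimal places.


Bayes' rule in odds form: posterior odds = prior odds * LR
= (4 * 14) / (10 * 9)
= 56/90 = 0.6222

0.6222


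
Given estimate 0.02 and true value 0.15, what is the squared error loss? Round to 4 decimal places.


Squared error = (estimate - true)^2
Difference = -0.13
Loss = -0.13^2 = 0.0169

0.0169


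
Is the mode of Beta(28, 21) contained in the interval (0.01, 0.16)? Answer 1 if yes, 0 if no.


Mode = (a-1)/(a+b-2) = 27/47 = 0.5745
Interval: (0.01, 0.16)
Contains mode? 0

0


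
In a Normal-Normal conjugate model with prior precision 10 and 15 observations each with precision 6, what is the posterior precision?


Posterior precision = prior precision + n * observation precision
= 10 + 15 * 6
= 10 + 90 = 100

100


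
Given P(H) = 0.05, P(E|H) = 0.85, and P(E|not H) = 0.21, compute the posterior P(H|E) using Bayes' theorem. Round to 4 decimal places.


By Bayes' theorem: P(H|E) = P(E|H)*P(H) / P(E)
P(E) = P(E|H)*P(H) + P(E|not H)*P(not H)
P(E) = 0.85*0.05 + 0.21*0.95 = 0.242
P(H|E) = 0.85*0.05 / 0.242 = 0.1756

0.1756


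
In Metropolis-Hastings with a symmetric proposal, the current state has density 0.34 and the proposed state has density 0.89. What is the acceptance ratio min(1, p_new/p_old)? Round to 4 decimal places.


Ratio = p_new / p_old = 0.89 / 0.34 = 2.6176
Acceptance = min(1, 2.6176) = 1.0

1.0


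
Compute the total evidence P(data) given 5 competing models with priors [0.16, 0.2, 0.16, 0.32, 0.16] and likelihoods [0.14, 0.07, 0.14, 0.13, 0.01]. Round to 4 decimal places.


Marginal likelihood = sum P(model_i) * P(data|model_i)
Model 1: 0.16 * 0.14 = 0.0224
Model 2: 0.2 * 0.07 = 0.014
Model 3: 0.16 * 0.14 = 0.0224
Model 4: 0.32 * 0.13 = 0.0416
Model 5: 0.16 * 0.01 = 0.0016
Total = 0.102

0.102


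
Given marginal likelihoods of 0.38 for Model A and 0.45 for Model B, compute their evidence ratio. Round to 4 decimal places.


Ratio = ML(A) / ML(B) = 0.38/0.45
= 0.8444

0.8444


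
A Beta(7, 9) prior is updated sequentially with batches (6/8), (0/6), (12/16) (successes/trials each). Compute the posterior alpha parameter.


Sequential conjugate updating is equivalent to a single batch update.
Total successes across all batches = 18
alpha_posterior = alpha_prior + total_successes = 7 + 18
= 25

25


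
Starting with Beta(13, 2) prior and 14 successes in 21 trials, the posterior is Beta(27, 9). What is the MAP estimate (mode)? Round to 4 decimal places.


The mode of Beta(a, b) when a > 1 and b > 1 is (a-1)/(a+b-2)
= (27 - 1) / (27 + 9 - 2)
= 26 / 34
= 0.7647

0.7647


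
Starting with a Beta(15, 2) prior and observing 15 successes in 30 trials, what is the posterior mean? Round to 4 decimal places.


Posterior parameters: alpha = 15 + 15 = 30
beta = 2 + 15 = 17
Posterior mean = alpha / (alpha + beta) = 30 / 47
= 0.6383

0.6383


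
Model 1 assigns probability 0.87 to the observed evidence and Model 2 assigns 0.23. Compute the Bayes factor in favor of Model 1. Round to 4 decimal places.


BF = P(data|M1) / P(data|M2)
= 0.87 / 0.23 = 3.7826

3.7826


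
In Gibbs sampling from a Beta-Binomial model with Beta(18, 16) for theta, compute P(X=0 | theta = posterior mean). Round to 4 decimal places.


Posterior mean = alpha/(alpha+beta) = 18/34 = 0.5294
P(X=0|theta=mean) = 1 - theta = 0.4706

0.4706


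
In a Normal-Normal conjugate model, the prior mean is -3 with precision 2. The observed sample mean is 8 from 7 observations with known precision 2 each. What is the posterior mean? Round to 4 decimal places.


Posterior precision = tau0 + n*tau = 2 + 7*2 = 16
Posterior mean = (tau0*mu0 + n*tau*xbar) / posterior_precision
= (2*-3 + 7*2*8) / 16
= 106 / 16 = 6.625

6.625


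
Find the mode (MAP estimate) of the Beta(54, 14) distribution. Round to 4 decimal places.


For Beta(a,b) with a,b > 1:
Mode = (a-1)/(a+b-2) = (54-1)/(68-2)
= 53/66 = 0.803

0.803


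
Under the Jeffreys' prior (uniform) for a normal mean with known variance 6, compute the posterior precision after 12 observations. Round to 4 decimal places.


Prior precision = 0 (flat prior).
Post. prec. = 0 + n/var = 12/6 = 2.0

2.0


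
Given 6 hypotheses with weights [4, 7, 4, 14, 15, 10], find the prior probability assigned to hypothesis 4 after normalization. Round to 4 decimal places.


To normalize, divide each weight by the sum of all weights.
Sum = 54
Prior(H4) = 14/54 = 0.2593

0.2593


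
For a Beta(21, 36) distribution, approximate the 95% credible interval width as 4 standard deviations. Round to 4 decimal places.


Variance of Beta(a,b) = ab / ((a+b)^2 * (a+b+1))
= 21*36 / ((57)^2 * 58)
= 0.004
SD = sqrt(0.004) = 0.0633
Width = 4 * SD = 0.2534

0.2534


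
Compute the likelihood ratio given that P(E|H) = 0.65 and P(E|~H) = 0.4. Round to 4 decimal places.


LR = P(E|H) / P(E|~H)
= 0.65 / 0.4 = 1.625

1.625


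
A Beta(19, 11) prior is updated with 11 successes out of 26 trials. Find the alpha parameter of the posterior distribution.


In the Beta-Binomial conjugate update:
alpha_post = alpha_prior + successes
= 19 + 11
= 30

30


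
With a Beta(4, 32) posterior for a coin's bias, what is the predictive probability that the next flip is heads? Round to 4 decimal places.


The predictive probability equals the posterior mean.
P(next = heads) = alpha / (alpha + beta)
= 4 / 36 = 0.1111

0.1111


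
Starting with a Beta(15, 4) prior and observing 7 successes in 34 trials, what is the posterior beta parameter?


Posterior beta = prior beta + failures
Failures = 34 - 7 = 27
beta_post = 4 + 27 = 31

31


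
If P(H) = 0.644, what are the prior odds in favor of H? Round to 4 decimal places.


Prior odds = P(H) / (1 - P(H))
= 0.644 / 0.356
= 1.809

1.809


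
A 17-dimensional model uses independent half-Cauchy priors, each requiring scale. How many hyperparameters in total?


Per parameter: 1 (scale).
Total = 17 * 1 = 17

17


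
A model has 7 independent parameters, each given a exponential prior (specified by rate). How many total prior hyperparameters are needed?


Each exponential prior needs 1 hyperparameter (rate).
Total = 1 * 7 = 7

7


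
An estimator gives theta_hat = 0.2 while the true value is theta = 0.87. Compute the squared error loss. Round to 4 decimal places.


The squared error loss is (theta_hat - theta)^2
= (0.2 - 0.87)^2
= (-0.67)^2 = 0.4489

0.4489


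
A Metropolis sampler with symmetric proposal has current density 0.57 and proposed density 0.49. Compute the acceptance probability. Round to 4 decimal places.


For symmetric proposals, acceptance = min(1, pi(x*)/pi(x))
= min(1, 0.49/0.57)
= min(1, 0.8596) = 0.8596

0.8596


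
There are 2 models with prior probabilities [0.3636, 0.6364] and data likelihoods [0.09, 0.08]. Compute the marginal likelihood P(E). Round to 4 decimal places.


P(E) = sum over models of P(M_i) * P(E|M_i)
= 0.3636*0.09 + 0.6364*0.08
= 0.0836

0.0836


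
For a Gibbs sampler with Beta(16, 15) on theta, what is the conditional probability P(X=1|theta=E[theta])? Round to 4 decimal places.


E[theta] = 16/(16+15) = 0.5161
P(X=1|theta) = theta = 0.5161

0.5161


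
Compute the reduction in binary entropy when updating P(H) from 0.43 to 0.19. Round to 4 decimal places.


H_before = -p*log2(p) - (1-p)*log2(1-p) for p=0.43: 0.9858
H_after for p=0.19: 0.7015
Reduction = 0.9858 - 0.7015 = 0.2843

0.2843


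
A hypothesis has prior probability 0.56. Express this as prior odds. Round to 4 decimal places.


Odds = P(H) / P(not H) = 0.56 / 0.44
= 1.2727

1.2727


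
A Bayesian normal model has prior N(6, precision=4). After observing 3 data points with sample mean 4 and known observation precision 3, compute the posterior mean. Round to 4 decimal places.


Posterior mean = (prior_precision * prior_mean + n * data_precision * data_mean) / (prior_precision + n * data_precision)
Numerator = 4*6 + 3*3*4 = 60
Denominator = 4 + 3*3 = 13
Posterior mean = 4.6154

4.6154


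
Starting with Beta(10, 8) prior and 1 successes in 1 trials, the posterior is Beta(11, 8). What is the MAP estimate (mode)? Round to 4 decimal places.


The mode of Beta(a, b) when a > 1 and b > 1 is (a-1)/(a+b-2)
= (11 - 1) / (11 + 8 - 2)
= 10 / 17
= 0.5882

0.5882


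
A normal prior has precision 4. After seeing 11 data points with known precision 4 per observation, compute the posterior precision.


In the conjugate normal model, precisions add:
tau_posterior = tau_prior + n * tau_data
= 4 + 11*4 = 48

48


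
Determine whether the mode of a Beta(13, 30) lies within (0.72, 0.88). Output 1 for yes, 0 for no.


First find the mode: (a-1)/(a+b-2) = 0.2927
Is 0.2927 in (0.72, 0.88)? 0

0


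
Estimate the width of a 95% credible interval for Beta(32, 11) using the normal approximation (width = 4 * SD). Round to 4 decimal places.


For Beta(a,b): Var = ab/((a+b)^2(a+b+1))
Var = 0.0043, SD = 0.0658
Approximate 95% CI width = 4 * 0.0658 = 0.2631

0.2631


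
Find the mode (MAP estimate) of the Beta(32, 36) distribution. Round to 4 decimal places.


For Beta(a,b) with a,b > 1:
Mode = (a-1)/(a+b-2) = (32-1)/(68-2)
= 31/66 = 0.4697

0.4697


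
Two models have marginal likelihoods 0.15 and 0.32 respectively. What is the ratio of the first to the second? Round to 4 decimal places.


Evidence ratio = 0.15 / 0.32
= 0.4688

0.4688


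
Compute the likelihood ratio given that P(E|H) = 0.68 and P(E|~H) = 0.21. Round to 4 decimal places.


LR = P(E|H) / P(E|~H)
= 0.68 / 0.21 = 3.2381

3.2381


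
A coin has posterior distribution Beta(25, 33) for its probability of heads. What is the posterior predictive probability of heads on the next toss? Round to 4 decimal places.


Posterior predictive = E[theta] = alpha/(alpha+beta)
= 25/58
= 0.431

0.431


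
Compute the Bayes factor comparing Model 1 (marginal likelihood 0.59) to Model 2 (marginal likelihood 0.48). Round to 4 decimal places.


BF12 = marginal likelihood of M1 / marginal likelihood of M2
= 0.59/0.48
= 1.2292

1.2292


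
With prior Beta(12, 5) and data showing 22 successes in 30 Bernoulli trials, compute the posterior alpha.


Conjugate update: alpha_posterior = alpha_prior + k
= 12 + 22 = 34

34


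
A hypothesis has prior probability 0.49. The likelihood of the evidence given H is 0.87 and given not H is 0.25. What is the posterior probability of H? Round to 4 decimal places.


Using Bayes' theorem:
P(E) = 0.49 * 0.87 + 0.51 * 0.25
P(E) = 0.5538
P(H|E) = (0.49 * 0.87) / 0.5538 = 0.7698

0.7698


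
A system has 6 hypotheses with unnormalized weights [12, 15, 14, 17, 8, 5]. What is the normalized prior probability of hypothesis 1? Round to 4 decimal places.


The normalized prior is the weight divided by the total.
Total weight = 71
P(H1) = 12 / 71 = 0.169

0.169


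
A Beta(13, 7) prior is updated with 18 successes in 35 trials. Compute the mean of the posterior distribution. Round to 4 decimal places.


After update: Beta(31, 24)
Mean = 31 / (31 + 24) = 31 / 55
= 0.5636

0.5636


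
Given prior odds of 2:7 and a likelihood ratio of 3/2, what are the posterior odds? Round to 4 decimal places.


Posterior odds = prior odds * LR
Prior odds = 2/7 = 0.2857
LR = 3/2 = 1.5
Posterior odds = 0.2857 * 1.5 = 0.4286

0.4286


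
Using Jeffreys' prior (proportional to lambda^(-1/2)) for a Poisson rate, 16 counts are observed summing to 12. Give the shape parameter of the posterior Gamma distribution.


Conjugate update: Gamma(prior_shape + S, prior_rate + n).
Prior shape = 0.5, prior rate = 0.
Posterior shape = 0.5 + S = 0.5 + 12 = 12.5

12.5


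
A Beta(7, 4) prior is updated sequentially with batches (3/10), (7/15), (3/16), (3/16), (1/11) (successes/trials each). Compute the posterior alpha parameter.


Sequential conjugate updating is equivalent to a single batch update.
Total successes across all batches = 17
alpha_posterior = alpha_prior + total_successes = 7 + 17
= 24

24


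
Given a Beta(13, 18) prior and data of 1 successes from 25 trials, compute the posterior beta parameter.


Number of failures = 25 - 1 = 24
Posterior beta = 18 + 24 = 42

42


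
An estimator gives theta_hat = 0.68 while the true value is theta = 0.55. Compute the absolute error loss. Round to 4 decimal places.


The absolute error loss is |theta_hat - theta|
= |0.68 - 0.55|
= 0.13

0.13


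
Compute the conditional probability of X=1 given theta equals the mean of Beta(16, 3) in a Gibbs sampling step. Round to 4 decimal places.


Mean of Beta(16, 3) = 0.8421
P(X=1 | theta=0.8421) = 0.8421

0.8421


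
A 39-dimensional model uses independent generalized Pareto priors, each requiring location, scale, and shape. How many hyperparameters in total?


Per parameter: 3 (location, scale, and shape).
Total = 39 * 3 = 117

117


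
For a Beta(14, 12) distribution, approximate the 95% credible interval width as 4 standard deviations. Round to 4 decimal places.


Variance of Beta(a,b) = ab / ((a+b)^2 * (a+b+1))
= 14*12 / ((26)^2 * 27)
= 0.0092
SD = sqrt(0.0092) = 0.0959
Width = 4 * SD = 0.3838

0.3838


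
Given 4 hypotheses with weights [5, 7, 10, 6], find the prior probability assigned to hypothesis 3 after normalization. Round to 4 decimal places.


To normalize, divide each weight by the sum of all weights.
Sum = 28
Prior(H3) = 10/28 = 0.3571

0.3571


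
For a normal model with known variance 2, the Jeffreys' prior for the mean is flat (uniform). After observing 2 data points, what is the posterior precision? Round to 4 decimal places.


Jeffreys' prior for normal mean (known variance) is flat.
Prior precision = 0.
Posterior precision = prior_prec + n/sigma^2 = 0 + 2/2
= 1.0

1.0


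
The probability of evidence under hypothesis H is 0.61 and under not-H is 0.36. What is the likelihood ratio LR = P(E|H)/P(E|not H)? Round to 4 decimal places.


LR = 0.61 / 0.36
= 1.6944

1.6944


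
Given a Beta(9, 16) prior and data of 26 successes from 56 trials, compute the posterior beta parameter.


Number of failures = 56 - 26 = 30
Posterior beta = 16 + 30 = 46

46


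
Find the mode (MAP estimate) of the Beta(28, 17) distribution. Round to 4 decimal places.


For Beta(a,b) with a,b > 1:
Mode = (a-1)/(a+b-2) = (28-1)/(45-2)
= 27/43 = 0.6279

0.6279


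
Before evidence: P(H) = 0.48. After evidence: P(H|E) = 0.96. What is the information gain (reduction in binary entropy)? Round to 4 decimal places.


Prior entropy = 0.9988
Posterior entropy = 0.2423
Information gain = 0.9988 - 0.2423 = 0.7566

0.7566


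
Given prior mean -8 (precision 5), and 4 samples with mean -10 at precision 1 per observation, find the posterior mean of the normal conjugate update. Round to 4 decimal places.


The posterior mean is a precision-weighted average of prior and data.
Post. prec. = 5 + 4 = 9
Post. mean = (-40 + -40)/9 = -80/9 = -8.8889

-8.8889


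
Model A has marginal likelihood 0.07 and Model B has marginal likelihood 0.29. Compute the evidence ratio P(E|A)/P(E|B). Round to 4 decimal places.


Evidence ratio = P(E|A) / P(E|B)
= 0.07 / 0.29
= 0.2414

0.2414


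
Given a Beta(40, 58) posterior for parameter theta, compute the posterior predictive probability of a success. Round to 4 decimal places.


For a Beta-Bernoulli model, the predictive probability is the mean:
P(success) = 40/(40+58) = 40/98 = 0.4082

0.4082


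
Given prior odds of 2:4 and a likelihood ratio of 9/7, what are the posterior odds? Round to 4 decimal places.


Posterior odds = prior odds * LR
Prior odds = 2/4 = 0.5
LR = 9/7 = 1.2857
Posterior odds = 0.5 * 1.2857 = 0.6429

0.6429


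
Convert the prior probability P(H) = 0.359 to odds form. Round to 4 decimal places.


P(not H) = 1 - 0.359 = 0.641
Odds = 0.359 / 0.641 = 0.5601

0.5601


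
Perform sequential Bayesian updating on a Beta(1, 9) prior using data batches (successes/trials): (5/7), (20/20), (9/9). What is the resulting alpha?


Accumulate successes: 34
Posterior alpha = prior alpha + sum of successes
= 1 + 34 = 35

35


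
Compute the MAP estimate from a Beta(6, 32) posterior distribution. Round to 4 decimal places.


MAP = mode of Beta distribution
= (alpha - 1)/(alpha + beta - 2)
= (6-1)/(6+32-2)
= 5/36 = 0.1389

0.1389


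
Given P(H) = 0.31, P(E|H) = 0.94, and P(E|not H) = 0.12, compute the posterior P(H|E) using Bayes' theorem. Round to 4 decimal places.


By Bayes' theorem: P(H|E) = P(E|H)*P(H) / P(E)
P(E) = P(E|H)*P(H) + P(E|not H)*P(not H)
P(E) = 0.94*0.31 + 0.12*0.69 = 0.3742
P(H|E) = 0.94*0.31 / 0.3742 = 0.7787

0.7787


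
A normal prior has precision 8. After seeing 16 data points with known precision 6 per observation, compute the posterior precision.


In the conjugate normal model, precisions add:
tau_posterior = tau_prior + n * tau_data
= 8 + 16*6 = 104

104


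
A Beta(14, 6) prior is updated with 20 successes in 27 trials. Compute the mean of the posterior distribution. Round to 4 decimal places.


After update: Beta(34, 13)
Mean = 34 / (34 + 13) = 34 / 47
= 0.7234

0.7234


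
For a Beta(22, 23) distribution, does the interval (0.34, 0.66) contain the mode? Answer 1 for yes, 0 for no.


Mode of Beta(a,b) = (a-1)/(a+b-2)
= (22-1)/(22+23-2) = 0.4884
Check: 0.34 <= 0.4884 <= 0.66?
Result: 1

1


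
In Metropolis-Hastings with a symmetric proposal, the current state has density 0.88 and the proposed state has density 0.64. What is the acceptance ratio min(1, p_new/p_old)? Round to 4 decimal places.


Ratio = p_new / p_old = 0.64 / 0.88 = 0.7273
Acceptance = min(1, 0.7273) = 0.7273

0.7273


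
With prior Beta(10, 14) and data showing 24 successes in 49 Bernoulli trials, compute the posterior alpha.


Conjugate update: alpha_posterior = alpha_prior + k
= 10 + 24 = 34

34


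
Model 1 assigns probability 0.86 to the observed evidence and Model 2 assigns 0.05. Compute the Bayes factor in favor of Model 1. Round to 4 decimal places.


BF = P(data|M1) / P(data|M2)
= 0.86 / 0.05 = 17.2

17.2


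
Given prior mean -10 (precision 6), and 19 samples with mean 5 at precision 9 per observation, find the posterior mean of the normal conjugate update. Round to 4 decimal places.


The posterior mean is a precision-weighted average of prior and data.
Post. prec. = 6 + 171 = 177
Post. mean = (-60 + 855)/177 = 795/177 = 4.4915

4.4915


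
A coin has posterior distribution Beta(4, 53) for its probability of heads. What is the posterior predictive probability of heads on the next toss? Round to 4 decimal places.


Posterior predictive = E[theta] = alpha/(alpha+beta)
= 4/57
= 0.0702

0.0702


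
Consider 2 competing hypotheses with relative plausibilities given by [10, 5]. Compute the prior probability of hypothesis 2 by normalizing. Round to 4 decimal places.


Sum of weights = 10 + 5 = 15
Normalized prior for H2 = 5 / 15
= 0.3333

0.3333


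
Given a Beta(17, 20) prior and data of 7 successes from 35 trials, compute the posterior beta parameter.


Number of failures = 35 - 7 = 28
Posterior beta = 20 + 28 = 48

48


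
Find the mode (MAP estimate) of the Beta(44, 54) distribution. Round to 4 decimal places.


For Beta(a,b) with a,b > 1:
Mode = (a-1)/(a+b-2) = (44-1)/(98-2)
= 43/96 = 0.4479

0.4479


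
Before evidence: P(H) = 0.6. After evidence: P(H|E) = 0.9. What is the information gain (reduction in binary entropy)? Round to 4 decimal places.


Prior entropy = 0.971
Posterior entropy = 0.469
Information gain = 0.971 - 0.469 = 0.502

0.502


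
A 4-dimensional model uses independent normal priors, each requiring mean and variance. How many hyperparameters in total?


Per parameter: 2 (mean and variance).
Total = 4 * 2 = 8

8


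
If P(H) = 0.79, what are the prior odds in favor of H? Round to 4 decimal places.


Prior odds = P(H) / (1 - P(H))
= 0.79 / 0.21
= 3.7619

3.7619


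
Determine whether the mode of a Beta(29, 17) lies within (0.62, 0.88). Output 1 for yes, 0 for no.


First find the mode: (a-1)/(a+b-2) = 0.6364
Is 0.6364 in (0.62, 0.88)? 1

1


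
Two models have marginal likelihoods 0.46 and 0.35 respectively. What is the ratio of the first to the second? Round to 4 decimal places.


Evidence ratio = 0.46 / 0.35
= 1.3143

1.3143


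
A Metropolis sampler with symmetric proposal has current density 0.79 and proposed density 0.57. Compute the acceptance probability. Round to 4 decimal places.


For symmetric proposals, acceptance = min(1, pi(x*)/pi(x))
= min(1, 0.57/0.79)
= min(1, 0.7215) = 0.7215

0.7215


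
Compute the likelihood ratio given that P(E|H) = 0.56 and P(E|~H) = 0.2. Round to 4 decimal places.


LR = P(E|H) / P(E|~H)
= 0.56 / 0.2 = 2.8

2.8


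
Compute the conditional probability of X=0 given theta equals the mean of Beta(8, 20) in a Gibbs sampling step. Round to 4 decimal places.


Mean of Beta(8, 20) = 0.2857
P(X=0 | theta=0.2857) = 0.7143

0.7143


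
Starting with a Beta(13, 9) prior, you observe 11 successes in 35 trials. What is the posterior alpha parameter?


For a Beta-Binomial conjugate model:
Posterior alpha = prior alpha + number of successes
= 13 + 11 = 24

24


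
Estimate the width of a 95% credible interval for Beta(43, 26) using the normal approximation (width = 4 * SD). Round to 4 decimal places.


For Beta(a,b): Var = ab/((a+b)^2(a+b+1))
Var = 0.0034, SD = 0.0579
Approximate 95% CI width = 4 * 0.0579 = 0.2317

0.2317


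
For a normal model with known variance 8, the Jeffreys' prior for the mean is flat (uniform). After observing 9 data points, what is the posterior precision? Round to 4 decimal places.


Jeffreys' prior for normal mean (known variance) is flat.
Prior precision = 0.
Posterior precision = prior_prec + n/sigma^2 = 0 + 9/8
= 1.125

1.125


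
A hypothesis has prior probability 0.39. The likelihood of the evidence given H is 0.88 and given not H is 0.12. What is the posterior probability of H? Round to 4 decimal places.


Using Bayes' theorem:
P(E) = 0.39 * 0.88 + 0.61 * 0.12
P(E) = 0.4164
P(H|E) = (0.39 * 0.88) / 0.4164 = 0.8242

0.8242


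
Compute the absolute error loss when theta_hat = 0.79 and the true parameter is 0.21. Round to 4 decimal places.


L = |theta_hat - theta_true|
= |0.79 - 0.21| = 0.58

0.58


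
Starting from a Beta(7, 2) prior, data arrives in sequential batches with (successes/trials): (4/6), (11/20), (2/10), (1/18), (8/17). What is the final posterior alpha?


In sequential Bayesian updating, we sum all successes.
Total successes = 26
Final alpha = 7 + 26 = 33

33


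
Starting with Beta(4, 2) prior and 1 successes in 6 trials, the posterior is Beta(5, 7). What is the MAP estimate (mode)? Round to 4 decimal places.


The mode of Beta(a, b) when a > 1 and b > 1 is (a-1)/(a+b-2)
= (5 - 1) / (5 + 7 - 2)
= 4 / 10
= 0.4

0.4


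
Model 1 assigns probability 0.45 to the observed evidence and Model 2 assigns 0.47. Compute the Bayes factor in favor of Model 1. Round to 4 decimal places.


BF = P(data|M1) / P(data|M2)
= 0.45 / 0.47 = 0.9574

0.9574


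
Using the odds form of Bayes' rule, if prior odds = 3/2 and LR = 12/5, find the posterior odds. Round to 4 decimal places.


Bayes' rule in odds form: posterior odds = prior odds * LR
= (3 * 12) / (2 * 5)
= 36/10 = 3.6

3.6


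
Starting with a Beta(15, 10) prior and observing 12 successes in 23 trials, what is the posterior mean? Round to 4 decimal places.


Posterior parameters: alpha = 15 + 12 = 27
beta = 10 + 11 = 21
Posterior mean = alpha / (alpha + beta) = 27 / 48
= 0.5625

0.5625


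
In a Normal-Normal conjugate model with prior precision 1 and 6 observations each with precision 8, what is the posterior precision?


Posterior precision = prior precision + n * observation precision
= 1 + 6 * 8
= 1 + 48 = 49

49


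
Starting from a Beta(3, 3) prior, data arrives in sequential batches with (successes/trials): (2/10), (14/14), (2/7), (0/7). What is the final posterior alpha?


In sequential Bayesian updating, we sum all successes.
Total successes = 18
Final alpha = 3 + 18 = 21

21


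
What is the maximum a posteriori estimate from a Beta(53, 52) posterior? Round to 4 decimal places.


The MAP estimate equals the mode of the distribution.
Mode of Beta(a,b) = (a-1)/(a+b-2)
= 52/103
= 0.5049

0.5049


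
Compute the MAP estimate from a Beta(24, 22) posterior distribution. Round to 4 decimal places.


MAP = mode of Beta distribution
= (alpha - 1)/(alpha + beta - 2)
= (24-1)/(24+22-2)
= 23/44 = 0.5227

0.5227


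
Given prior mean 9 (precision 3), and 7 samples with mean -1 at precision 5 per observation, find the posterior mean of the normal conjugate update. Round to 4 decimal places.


The posterior mean is a precision-weighted average of prior and data.
Post. prec. = 3 + 35 = 38
Post. mean = (27 + -35)/38 = -8/38 = -0.2105

-0.2105


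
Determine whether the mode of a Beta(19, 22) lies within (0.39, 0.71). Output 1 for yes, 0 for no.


First find the mode: (a-1)/(a+b-2) = 0.4615
Is 0.4615 in (0.39, 0.71)? 1

1


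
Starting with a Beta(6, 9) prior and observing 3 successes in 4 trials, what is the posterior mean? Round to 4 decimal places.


Posterior parameters: alpha = 6 + 3 = 9
beta = 9 + 1 = 10
Posterior mean = alpha / (alpha + beta) = 9 / 19
= 0.4737

0.4737


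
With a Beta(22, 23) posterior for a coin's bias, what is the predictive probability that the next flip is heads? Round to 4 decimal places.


The predictive probability equals the posterior mean.
P(next = heads) = alpha / (alpha + beta)
= 22 / 45 = 0.4889

0.4889


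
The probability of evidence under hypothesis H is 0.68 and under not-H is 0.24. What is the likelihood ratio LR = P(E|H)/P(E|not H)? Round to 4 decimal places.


LR = 0.68 / 0.24
= 2.8333

2.8333


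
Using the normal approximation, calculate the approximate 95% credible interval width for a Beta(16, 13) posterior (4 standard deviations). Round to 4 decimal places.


Var(Beta) = 16*13/(29^2 * 30) = 0.0082
SD = 0.0908
Width ~ 4*SD = 0.3632

0.3632


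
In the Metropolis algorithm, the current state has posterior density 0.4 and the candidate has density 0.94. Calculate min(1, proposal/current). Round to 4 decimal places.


Ratio = 0.94/0.4 = 2.35
Acceptance probability = min(1, 2.35)
= 1.0

1.0


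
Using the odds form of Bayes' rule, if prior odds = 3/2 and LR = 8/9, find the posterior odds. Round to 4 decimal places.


Bayes' rule in odds form: posterior odds = prior odds * LR
= (3 * 8) / (2 * 9)
= 24/18 = 1.3333

1.3333


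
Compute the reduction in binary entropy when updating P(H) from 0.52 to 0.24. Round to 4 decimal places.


H_before = -p*log2(p) - (1-p)*log2(1-p) for p=0.52: 0.9988
H_after for p=0.24: 0.795
Reduction = 0.9988 - 0.795 = 0.2038

0.2038
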